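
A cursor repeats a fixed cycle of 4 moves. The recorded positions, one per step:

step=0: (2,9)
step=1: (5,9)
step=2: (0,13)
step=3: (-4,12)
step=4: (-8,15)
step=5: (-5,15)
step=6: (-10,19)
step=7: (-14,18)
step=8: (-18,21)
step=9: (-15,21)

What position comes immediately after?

The moves between consecutive positions are (+3,+0), (-5,+4), (-4,-1), (-4,+3), (+3,+0), (-5,+4), (-4,-1), (-4,+3), (+3,+0); they repeat the 4-cycle [(+3,+0), (-5,+4), (-4,-1), (-4,+3)].
step 10: apply (-5,+4) → (-20,25)

(-20,25)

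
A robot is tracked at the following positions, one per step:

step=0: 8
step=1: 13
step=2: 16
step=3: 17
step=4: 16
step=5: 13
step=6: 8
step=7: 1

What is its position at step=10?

-32

First differences are +5, +3, +1, -1, -3, -5, -7; their common second difference is -2 (constant acceleration).
step 8: 1 − 9 → -8
step 9: -8 − 11 → -19
step 10: -19 − 13 → -32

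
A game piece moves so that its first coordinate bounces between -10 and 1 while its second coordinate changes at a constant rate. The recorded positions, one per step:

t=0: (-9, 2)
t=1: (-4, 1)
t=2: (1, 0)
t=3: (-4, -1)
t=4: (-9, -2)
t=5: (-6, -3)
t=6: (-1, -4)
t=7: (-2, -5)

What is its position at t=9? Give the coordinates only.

(-8, -7)

The first coordinate reflects between -10 and 1, moving 5 per step.
  step 8: -2 → -7
  step 9: -7 → -8
The second coordinate changes by -1 each step: at step 9 it is -7.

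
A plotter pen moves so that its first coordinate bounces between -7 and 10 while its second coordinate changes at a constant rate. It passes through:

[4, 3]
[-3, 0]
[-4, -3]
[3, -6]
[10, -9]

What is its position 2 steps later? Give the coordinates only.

The first coordinate reflects between -7 and 10, moving 7 per step.
  step 5: 10 → 3
  step 6: 3 → -4
The second coordinate changes by -3 each step: at step 6 it is -15.

[-4, -15]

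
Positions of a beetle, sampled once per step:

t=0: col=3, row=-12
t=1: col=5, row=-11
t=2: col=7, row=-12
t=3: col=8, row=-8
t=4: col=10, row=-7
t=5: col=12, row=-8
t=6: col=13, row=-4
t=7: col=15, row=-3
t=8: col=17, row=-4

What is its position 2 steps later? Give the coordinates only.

Step-to-step displacements: (+2,+1), (+2,-1), (+1,+4), (+2,+1), (+2,-1), (+1,+4), (+2,+1), (+2,-1) — a repeating cycle of length 3.
step 9: apply (+1,+4) → col=18, row=0
step 10: apply (+2,+1) → col=20, row=1

col=20, row=1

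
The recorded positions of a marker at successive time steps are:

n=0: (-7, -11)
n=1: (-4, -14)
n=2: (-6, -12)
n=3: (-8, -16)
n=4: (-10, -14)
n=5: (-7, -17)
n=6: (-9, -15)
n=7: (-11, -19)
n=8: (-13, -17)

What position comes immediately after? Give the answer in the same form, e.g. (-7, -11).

The moves between consecutive positions are (+3, -3), (-2, +2), (-2, -4), (-2, +2), (+3, -3), (-2, +2), (-2, -4), (-2, +2); they repeat the 4-cycle [(+3, -3), (-2, +2), (-2, -4), (-2, +2)].
step 9: apply (+3, -3) → (-10, -20)

(-10, -20)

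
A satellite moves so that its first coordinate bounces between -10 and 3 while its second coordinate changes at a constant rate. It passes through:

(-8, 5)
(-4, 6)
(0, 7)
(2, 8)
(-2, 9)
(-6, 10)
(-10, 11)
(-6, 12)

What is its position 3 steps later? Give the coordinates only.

The first coordinate reflects between -10 and 3, moving 4 per step.
  step 8: -6 → -2
  step 9: -2 → 2
  step 10: 2 → 0
The second coordinate changes by +1 each step: at step 10 it is 15.

(0, 15)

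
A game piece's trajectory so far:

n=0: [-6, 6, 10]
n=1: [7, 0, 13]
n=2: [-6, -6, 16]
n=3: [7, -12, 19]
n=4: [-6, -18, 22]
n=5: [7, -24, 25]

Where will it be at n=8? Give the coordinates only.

[-6, -42, 34]

First: cycles through -6, 7 every 2 steps. Step 8 lands at position 0 of the cycle → -6.
Second: linear, -6 per step → -42 at step 8.
Third: linear, +3 per step → 34 at step 8.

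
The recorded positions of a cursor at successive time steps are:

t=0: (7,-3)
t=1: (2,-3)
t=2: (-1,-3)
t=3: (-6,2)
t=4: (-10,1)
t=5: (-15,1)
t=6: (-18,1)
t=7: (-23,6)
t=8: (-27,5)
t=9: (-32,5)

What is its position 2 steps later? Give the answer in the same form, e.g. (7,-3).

(-40,10)

Step-to-step displacements: (-5,+0), (-3,+0), (-5,+5), (-4,-1), (-5,+0), (-3,+0), (-5,+5), (-4,-1), (-5,+0) — a repeating cycle of length 4.
step 10: apply (-3,+0) → (-35,5)
step 11: apply (-5,+5) → (-40,10)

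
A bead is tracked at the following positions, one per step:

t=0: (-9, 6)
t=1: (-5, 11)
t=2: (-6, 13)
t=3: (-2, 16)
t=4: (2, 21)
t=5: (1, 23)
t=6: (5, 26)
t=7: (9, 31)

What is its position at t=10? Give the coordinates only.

The moves between consecutive positions are (+4, +5), (-1, +2), (+4, +3), (+4, +5), (-1, +2), (+4, +3), (+4, +5); they repeat the 3-cycle [(+4, +5), (-1, +2), (+4, +3)].
step 8: apply (-1, +2) → (8, 33)
step 9: apply (+4, +3) → (12, 36)
step 10: apply (+4, +5) → (16, 41)

(16, 41)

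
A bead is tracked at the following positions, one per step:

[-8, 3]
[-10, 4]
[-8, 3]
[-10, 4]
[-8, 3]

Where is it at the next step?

[-10, 4]

The jumps are [-2, +1], [+2, -1], [-2, +1], [+2, -1] — a geometric progression with ratio -1.
step 5: [-8, 3] + [-2, +1] → [-10, 4]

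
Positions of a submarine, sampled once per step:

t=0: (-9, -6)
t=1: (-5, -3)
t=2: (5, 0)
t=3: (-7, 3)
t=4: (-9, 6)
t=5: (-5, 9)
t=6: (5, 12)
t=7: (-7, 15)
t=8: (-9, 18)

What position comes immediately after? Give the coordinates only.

(-5, 21)

First: cycles through -9, -5, 5, -7 every 4 steps. Step 9 lands at position 1 of the cycle → -5.
Second: linear, +3 per step → 21 at step 9.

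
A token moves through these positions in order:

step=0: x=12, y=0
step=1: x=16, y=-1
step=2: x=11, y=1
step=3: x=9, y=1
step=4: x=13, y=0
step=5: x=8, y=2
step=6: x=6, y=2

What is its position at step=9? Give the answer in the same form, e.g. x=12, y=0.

Step-to-step displacements: (+4, -1), (-5, +2), (-2, +0), (+4, -1), (-5, +2), (-2, +0) — a repeating cycle of length 3.
step 7: apply (+4, -1) → x=10, y=1
step 8: apply (-5, +2) → x=5, y=3
step 9: apply (-2, +0) → x=3, y=3

x=3, y=3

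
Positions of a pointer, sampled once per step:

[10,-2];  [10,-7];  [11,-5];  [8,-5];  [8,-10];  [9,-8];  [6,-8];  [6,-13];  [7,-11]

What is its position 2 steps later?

[4,-16]

The moves between consecutive positions are [+0,-5], [+1,+2], [-3,+0], [+0,-5], [+1,+2], [-3,+0], [+0,-5], [+1,+2]; they repeat the 3-cycle [[+0,-5], [+1,+2], [-3,+0]].
step 9: apply [-3,+0] → [4,-11]
step 10: apply [+0,-5] → [4,-16]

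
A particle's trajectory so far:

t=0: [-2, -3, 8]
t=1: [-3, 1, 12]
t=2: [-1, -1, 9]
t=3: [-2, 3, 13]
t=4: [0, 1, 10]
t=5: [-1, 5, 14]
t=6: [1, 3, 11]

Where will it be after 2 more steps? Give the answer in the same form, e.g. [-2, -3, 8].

Differencing gives [-1, +4, +4], [+2, -2, -3], [-1, +4, +4], [+2, -2, -3], [-1, +4, +4], [+2, -2, -3]. This is the pattern [-1, +4, +4], [+2, -2, -3] repeated.
step 7: apply [-1, +4, +4] → [0, 7, 15]
step 8: apply [+2, -2, -3] → [2, 5, 12]

[2, 5, 12]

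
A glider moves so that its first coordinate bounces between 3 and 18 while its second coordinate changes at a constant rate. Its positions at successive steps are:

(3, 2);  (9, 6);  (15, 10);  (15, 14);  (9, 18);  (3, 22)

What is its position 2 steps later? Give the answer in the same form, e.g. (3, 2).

The first coordinate reflects between 3 and 18, moving 6 per step.
  step 6: 3 → 9
  step 7: 9 → 15
The second coordinate changes by +4 each step: at step 7 it is 30.

(15, 30)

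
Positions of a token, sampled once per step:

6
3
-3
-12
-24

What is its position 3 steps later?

Successive displacements: -3, -6, -9, -12 — each changes by -3.
step 5: -24 − 15 → -39
step 6: -39 − 18 → -57
step 7: -57 − 21 → -78

-78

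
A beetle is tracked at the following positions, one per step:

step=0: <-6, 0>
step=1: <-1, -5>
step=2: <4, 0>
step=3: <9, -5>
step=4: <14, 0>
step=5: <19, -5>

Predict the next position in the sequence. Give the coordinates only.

The first coordinate changes by +5 each step, so at step 6 it is -6 + 6·(5) = 24.
The second coordinate repeats the cycle [0, -5] with period 2; step 6 mod 2 = 0, giving 0.

<24, 0>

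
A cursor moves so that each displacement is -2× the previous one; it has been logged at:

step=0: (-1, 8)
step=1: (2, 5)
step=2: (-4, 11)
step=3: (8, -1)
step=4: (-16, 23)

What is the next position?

(32, -25)

Consecutive displacements (+3, -3), (-6, +6), (+12, -12), (-24, +24) scale by a factor of -2 each step.
step 5: (-16, 23) + (+48, -48) → (32, -25)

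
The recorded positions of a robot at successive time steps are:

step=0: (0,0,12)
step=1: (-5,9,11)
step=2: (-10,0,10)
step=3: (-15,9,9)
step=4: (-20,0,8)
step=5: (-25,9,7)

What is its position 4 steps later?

(-45,9,3)

First: linear, -5 per step → -45 at step 9.
Second: cycles through 0, 9 every 2 steps. Step 9 lands at position 1 of the cycle → 9.
Third: linear, -1 per step → 3 at step 9.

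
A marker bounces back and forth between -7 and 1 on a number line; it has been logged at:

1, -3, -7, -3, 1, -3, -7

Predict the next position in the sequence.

The value reflects between -7 and 1, moving 4 per step.
  step 7: -7 → -3

-3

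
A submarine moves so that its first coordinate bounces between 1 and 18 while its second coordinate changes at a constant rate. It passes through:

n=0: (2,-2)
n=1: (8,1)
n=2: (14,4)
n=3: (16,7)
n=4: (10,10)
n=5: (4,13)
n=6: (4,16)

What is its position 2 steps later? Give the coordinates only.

(16,22)

The first coordinate reflects between 1 and 18, moving 6 per step.
  step 7: 4 → 10
  step 8: 10 → 16
The second coordinate changes by +3 each step: at step 8 it is 22.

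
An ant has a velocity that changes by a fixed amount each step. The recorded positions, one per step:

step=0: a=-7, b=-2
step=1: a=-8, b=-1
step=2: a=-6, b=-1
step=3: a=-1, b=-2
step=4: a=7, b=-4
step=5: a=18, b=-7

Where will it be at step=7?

Taking differences between consecutive positions: (-1,+1), (+2,+0), (+5,-1), (+8,-2), (+11,-3). These grow by (+3,-1) each step.
step 6: a=18, b=-7 + (+14,-4) → a=32, b=-11
step 7: a=32, b=-11 + (+17,-5) → a=49, b=-16

a=49, b=-16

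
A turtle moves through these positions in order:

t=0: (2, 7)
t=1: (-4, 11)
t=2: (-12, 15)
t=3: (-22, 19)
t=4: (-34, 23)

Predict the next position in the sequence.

Taking differences between consecutive positions: (-6, +4), (-8, +4), (-10, +4), (-12, +4). These grow by (-2, +0) each step.
step 5: (-34, 23) + (-14, +4) → (-48, 27)

(-48, 27)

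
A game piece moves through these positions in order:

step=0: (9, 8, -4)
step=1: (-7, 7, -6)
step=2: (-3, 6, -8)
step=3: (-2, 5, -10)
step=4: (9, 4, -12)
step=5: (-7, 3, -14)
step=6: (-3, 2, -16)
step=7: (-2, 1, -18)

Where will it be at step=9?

(-7, -1, -22)

The first coordinate repeats the cycle [9, -7, -3, -2] with period 4; step 9 mod 4 = 1, giving -7.
The second coordinate changes by -1 each step, so at step 9 it is 8 + 9·(-1) = -1.
The third coordinate changes by -2 each step, so at step 9 it is -4 + 9·(-2) = -22.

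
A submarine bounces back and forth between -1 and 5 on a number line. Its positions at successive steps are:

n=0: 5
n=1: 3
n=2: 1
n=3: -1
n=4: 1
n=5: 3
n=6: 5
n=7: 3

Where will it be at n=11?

The value reflects between -1 and 5, moving 2 per step.
  step 8: 3 → 1
  step 9: 1 → -1
  step 10: -1 → 1
  step 11: 1 → 3

3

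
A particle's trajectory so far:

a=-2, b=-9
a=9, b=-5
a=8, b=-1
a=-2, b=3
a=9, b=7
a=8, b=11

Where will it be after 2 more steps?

The a coordinate repeats the cycle [-2, 9, 8] with period 3; step 7 mod 3 = 1, giving 9.
The b coordinate changes by +4 each step, so at step 7 it is -9 + 7·(4) = 19.

a=9, b=19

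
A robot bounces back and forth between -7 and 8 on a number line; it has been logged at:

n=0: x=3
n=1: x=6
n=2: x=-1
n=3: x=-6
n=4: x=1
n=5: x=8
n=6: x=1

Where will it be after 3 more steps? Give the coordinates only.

x=6

The value reflects between -7 and 8, moving 7 per step.
  step 7: 1 → -6
  step 8: -6 → -1
  step 9: -1 → 6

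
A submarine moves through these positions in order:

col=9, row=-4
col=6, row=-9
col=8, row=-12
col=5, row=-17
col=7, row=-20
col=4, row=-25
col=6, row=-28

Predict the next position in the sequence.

Step-to-step displacements: (-3, -5), (+2, -3), (-3, -5), (+2, -3), (-3, -5), (+2, -3) — a repeating cycle of length 2.
step 7: apply (-3, -5) → col=3, row=-33

col=3, row=-33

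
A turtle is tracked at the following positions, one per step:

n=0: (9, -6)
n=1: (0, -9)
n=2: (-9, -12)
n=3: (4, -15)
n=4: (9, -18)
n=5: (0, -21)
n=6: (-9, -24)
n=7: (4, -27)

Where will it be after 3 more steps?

First: cycles through 9, 0, -9, 4 every 4 steps. Step 10 lands at position 2 of the cycle → -9.
Second: linear, -3 per step → -36 at step 10.

(-9, -36)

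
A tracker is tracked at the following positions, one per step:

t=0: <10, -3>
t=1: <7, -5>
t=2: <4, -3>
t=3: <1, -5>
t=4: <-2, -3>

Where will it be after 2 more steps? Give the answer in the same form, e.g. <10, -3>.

First: linear, -3 per step → -8 at step 6.
Second: cycles through -3, -5 every 2 steps. Step 6 lands at position 0 of the cycle → -3.

<-8, -3>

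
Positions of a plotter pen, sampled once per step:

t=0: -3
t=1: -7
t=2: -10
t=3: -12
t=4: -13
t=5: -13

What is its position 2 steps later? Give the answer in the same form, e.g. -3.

First differences are -4, -3, -2, -1, +0; their common second difference is +1 (constant acceleration).
step 6: -13 + 1 → -12
step 7: -12 + 2 → -10

-10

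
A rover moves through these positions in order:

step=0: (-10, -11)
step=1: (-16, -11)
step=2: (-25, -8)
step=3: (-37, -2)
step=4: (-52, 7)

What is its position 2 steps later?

First differences are (-6, +0), (-9, +3), (-12, +6), (-15, +9); their common second difference is (-3, +3) (constant acceleration).
step 5: (-52, 7) + (-18, +12) → (-70, 19)
step 6: (-70, 19) + (-21, +15) → (-91, 34)

(-91, 34)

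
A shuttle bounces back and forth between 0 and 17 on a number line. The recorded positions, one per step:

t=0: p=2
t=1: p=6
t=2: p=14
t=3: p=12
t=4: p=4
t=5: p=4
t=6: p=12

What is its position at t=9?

p=2

The value reflects between 0 and 17, moving 8 per step.
  step 7: 12 → 14
  step 8: 14 → 6
  step 9: 6 → 2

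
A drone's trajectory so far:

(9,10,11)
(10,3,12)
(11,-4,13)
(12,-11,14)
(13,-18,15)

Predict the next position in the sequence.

The position changes by (+1,-7,+1) every step.
step 5: (13,-18,15) + (+1,-7,+1) → (14,-25,16)

(14,-25,16)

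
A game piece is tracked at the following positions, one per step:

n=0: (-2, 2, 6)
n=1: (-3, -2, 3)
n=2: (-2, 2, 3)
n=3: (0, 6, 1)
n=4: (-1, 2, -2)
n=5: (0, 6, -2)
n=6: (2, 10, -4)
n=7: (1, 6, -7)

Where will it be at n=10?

The moves between consecutive positions are (-1, -4, -3), (+1, +4, +0), (+2, +4, -2), (-1, -4, -3), (+1, +4, +0), (+2, +4, -2), (-1, -4, -3); they repeat the 3-cycle [(-1, -4, -3), (+1, +4, +0), (+2, +4, -2)].
step 8: apply (+1, +4, +0) → (2, 10, -7)
step 9: apply (+2, +4, -2) → (4, 14, -9)
step 10: apply (-1, -4, -3) → (3, 10, -12)

(3, 10, -12)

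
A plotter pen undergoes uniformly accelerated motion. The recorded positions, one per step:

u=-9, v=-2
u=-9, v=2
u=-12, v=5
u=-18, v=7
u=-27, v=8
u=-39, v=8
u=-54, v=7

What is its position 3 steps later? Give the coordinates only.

u=-117, v=-2

Successive displacements: (+0,+4), (-3,+3), (-6,+2), (-9,+1), (-12,+0), (-15,-1) — each changes by (-3,-1).
step 7: u=-54, v=7 + (-18,-2) → u=-72, v=5
step 8: u=-72, v=5 + (-21,-3) → u=-93, v=2
step 9: u=-93, v=2 + (-24,-4) → u=-117, v=-2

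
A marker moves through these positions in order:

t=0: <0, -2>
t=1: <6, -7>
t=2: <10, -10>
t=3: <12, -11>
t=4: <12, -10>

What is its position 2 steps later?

Successive displacements: <+6, -5>, <+4, -3>, <+2, -1>, <+0, +1> — each changes by <-2, +2>.
step 5: <12, -10> + <-2, +3> → <10, -7>
step 6: <10, -7> + <-4, +5> → <6, -2>

<6, -2>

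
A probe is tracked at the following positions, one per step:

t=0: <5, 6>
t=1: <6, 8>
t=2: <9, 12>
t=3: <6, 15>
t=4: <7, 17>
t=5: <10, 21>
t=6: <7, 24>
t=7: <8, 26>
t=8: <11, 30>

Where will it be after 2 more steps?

<9, 35>

Step-to-step displacements: <+1, +2>, <+3, +4>, <-3, +3>, <+1, +2>, <+3, +4>, <-3, +3>, <+1, +2>, <+3, +4> — a repeating cycle of length 3.
step 9: apply <-3, +3> → <8, 33>
step 10: apply <+1, +2> → <9, 35>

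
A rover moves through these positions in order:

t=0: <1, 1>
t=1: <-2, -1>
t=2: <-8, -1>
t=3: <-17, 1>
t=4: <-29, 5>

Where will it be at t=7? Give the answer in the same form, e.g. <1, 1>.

First differences are <-3, -2>, <-6, +0>, <-9, +2>, <-12, +4>; their common second difference is <-3, +2> (constant acceleration).
step 5: <-29, 5> + <-15, +6> → <-44, 11>
step 6: <-44, 11> + <-18, +8> → <-62, 19>
step 7: <-62, 19> + <-21, +10> → <-83, 29>

<-83, 29>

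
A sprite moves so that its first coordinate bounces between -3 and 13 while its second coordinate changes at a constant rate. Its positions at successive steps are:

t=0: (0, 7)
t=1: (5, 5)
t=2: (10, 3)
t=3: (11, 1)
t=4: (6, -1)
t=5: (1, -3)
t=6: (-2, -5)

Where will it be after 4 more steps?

(8, -13)

The first coordinate reflects between -3 and 13, moving 5 per step.
  step 7: -2 → 3
  step 8: 3 → 8
  step 9: 8 → 13
  step 10: 13 → 8
The second coordinate changes by -2 each step: at step 10 it is -13.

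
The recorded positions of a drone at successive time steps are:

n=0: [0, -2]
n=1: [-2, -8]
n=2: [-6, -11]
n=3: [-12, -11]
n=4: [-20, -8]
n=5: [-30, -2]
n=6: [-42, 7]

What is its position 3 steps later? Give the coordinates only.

Successive displacements: [-2, -6], [-4, -3], [-6, +0], [-8, +3], [-10, +6], [-12, +9] — each changes by [-2, +3].
step 7: [-42, 7] + [-14, +12] → [-56, 19]
step 8: [-56, 19] + [-16, +15] → [-72, 34]
step 9: [-72, 34] + [-18, +18] → [-90, 52]

[-90, 52]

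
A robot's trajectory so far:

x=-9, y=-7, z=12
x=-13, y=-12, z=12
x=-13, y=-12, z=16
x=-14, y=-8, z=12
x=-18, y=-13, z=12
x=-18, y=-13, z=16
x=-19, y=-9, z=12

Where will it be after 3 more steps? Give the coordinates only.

The moves between consecutive positions are (-4,-5,+0), (+0,+0,+4), (-1,+4,-4), (-4,-5,+0), (+0,+0,+4), (-1,+4,-4); they repeat the 3-cycle [(-4,-5,+0), (+0,+0,+4), (-1,+4,-4)].
step 7: apply (-4,-5,+0) → x=-23, y=-14, z=12
step 8: apply (+0,+0,+4) → x=-23, y=-14, z=16
step 9: apply (-1,+4,-4) → x=-24, y=-10, z=12

x=-24, y=-10, z=12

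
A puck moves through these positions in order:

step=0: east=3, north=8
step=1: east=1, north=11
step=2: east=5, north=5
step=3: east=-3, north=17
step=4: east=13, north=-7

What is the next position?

east=-19, north=41

The jumps are (-2,+3), (+4,-6), (-8,+12), (+16,-24) — a geometric progression with ratio -2.
step 5: east=13, north=-7 + (-32,+48) → east=-19, north=41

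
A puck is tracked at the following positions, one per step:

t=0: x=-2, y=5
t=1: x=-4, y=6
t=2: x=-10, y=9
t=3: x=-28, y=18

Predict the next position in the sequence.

Consecutive displacements (-2, +1), (-6, +3), (-18, +9) scale by a factor of 3 each step.
step 4: x=-28, y=18 + (-54, +27) → x=-82, y=45

x=-82, y=45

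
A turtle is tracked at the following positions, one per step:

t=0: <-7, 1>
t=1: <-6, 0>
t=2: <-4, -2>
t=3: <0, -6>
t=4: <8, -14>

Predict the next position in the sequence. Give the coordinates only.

<24, -30>

Step-to-step displacements: <+1, -1>, <+2, -2>, <+4, -4>, <+8, -8>; each is 2× the previous.
step 5: <8, -14> + <+16, -16> → <24, -30>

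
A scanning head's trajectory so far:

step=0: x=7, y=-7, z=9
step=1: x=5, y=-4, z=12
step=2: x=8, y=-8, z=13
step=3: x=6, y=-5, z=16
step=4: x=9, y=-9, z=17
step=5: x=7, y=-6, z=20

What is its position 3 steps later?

x=11, y=-11, z=25

Step-to-step displacements: (-2, +3, +3), (+3, -4, +1), (-2, +3, +3), (+3, -4, +1), (-2, +3, +3) — a repeating cycle of length 2.
step 6: apply (+3, -4, +1) → x=10, y=-10, z=21
step 7: apply (-2, +3, +3) → x=8, y=-7, z=24
step 8: apply (+3, -4, +1) → x=11, y=-11, z=25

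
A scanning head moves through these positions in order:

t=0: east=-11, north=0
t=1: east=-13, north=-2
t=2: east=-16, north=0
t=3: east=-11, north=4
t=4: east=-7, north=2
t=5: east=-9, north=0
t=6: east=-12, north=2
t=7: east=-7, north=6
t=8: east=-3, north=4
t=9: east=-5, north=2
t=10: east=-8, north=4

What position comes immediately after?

Step-to-step displacements: (-2, -2), (-3, +2), (+5, +4), (+4, -2), (-2, -2), (-3, +2), (+5, +4), (+4, -2), (-2, -2), (-3, +2) — a repeating cycle of length 4.
step 11: apply (+5, +4) → east=-3, north=8

east=-3, north=8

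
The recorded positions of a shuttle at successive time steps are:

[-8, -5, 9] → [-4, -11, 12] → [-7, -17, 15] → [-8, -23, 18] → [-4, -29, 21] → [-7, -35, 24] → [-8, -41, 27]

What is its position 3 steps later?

[-8, -59, 36]

The first coordinate repeats the cycle [-8, -4, -7] with period 3; step 9 mod 3 = 0, giving -8.
The second coordinate changes by -6 each step, so at step 9 it is -5 + 9·(-6) = -59.
The third coordinate changes by +3 each step, so at step 9 it is 9 + 9·(3) = 36.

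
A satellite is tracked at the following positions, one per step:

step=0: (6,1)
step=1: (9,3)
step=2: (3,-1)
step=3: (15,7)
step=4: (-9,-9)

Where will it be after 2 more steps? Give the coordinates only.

(-57,-41)

Step-to-step displacements: (+3,+2), (-6,-4), (+12,+8), (-24,-16); each is -2× the previous.
step 5: (-9,-9) + (+48,+32) → (39,23)
step 6: (39,23) + (-96,-64) → (-57,-41)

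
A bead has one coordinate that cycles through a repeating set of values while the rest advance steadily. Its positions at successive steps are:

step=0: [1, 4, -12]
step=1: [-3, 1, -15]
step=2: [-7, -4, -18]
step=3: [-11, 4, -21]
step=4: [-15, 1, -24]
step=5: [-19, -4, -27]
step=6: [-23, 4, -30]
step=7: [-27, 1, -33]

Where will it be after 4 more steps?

[-43, -4, -45]

First: linear, -4 per step → -43 at step 11.
Second: cycles through 4, 1, -4 every 3 steps. Step 11 lands at position 2 of the cycle → -4.
Third: linear, -3 per step → -45 at step 11.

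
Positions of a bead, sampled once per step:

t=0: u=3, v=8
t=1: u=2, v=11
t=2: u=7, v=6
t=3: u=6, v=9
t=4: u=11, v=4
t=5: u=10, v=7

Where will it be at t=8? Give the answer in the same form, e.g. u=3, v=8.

u=19, v=0

The moves between consecutive positions are (-1, +3), (+5, -5), (-1, +3), (+5, -5), (-1, +3); they repeat the 2-cycle [(-1, +3), (+5, -5)].
step 6: apply (+5, -5) → u=15, v=2
step 7: apply (-1, +3) → u=14, v=5
step 8: apply (+5, -5) → u=19, v=0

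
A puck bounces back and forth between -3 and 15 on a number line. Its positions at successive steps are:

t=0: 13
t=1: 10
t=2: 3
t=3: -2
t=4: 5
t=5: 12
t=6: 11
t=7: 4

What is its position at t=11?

12

The value travels 7 per step and bounces off the walls at -3 and 15.
  step 8: 4 → -3
  step 9: -3 → 4
  step 10: 4 → 11
  step 11: 11 → 12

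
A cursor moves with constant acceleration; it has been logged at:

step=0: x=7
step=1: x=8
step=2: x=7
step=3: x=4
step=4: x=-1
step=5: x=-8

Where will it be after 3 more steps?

x=-41

Successive displacements: +1, -1, -3, -5, -7 — each changes by -2.
step 6: -8 − 9 → x=-17
step 7: -17 − 11 → x=-28
step 8: -28 − 13 → x=-41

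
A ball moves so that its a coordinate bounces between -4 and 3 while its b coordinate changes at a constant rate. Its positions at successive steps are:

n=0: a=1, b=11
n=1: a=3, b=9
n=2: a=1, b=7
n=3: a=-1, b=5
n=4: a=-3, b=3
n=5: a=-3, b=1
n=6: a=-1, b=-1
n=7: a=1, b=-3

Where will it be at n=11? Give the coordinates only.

a=-3, b=-11

The a coordinate travels 2 per step and bounces off the walls at -4 and 3.
  step 8: 1 → 3
  step 9: 3 → 1
  step 10: 1 → -1
  step 11: -1 → -3
The b coordinate changes by -2 each step: at step 11 it is -11.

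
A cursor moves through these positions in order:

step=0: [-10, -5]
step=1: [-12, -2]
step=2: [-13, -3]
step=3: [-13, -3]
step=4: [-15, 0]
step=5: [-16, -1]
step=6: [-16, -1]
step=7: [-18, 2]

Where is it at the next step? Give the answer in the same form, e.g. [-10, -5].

[-19, 1]

The moves between consecutive positions are [-2, +3], [-1, -1], [+0, +0], [-2, +3], [-1, -1], [+0, +0], [-2, +3]; they repeat the 3-cycle [[-2, +3], [-1, -1], [+0, +0]].
step 8: apply [-1, -1] → [-19, 1]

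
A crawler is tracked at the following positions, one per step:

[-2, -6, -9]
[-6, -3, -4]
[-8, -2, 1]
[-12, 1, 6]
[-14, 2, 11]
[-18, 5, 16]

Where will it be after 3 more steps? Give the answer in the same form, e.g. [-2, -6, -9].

[-26, 10, 31]

Step-to-step displacements: [-4, +3, +5], [-2, +1, +5], [-4, +3, +5], [-2, +1, +5], [-4, +3, +5] — a repeating cycle of length 2.
step 6: apply [-2, +1, +5] → [-20, 6, 21]
step 7: apply [-4, +3, +5] → [-24, 9, 26]
step 8: apply [-2, +1, +5] → [-26, 10, 31]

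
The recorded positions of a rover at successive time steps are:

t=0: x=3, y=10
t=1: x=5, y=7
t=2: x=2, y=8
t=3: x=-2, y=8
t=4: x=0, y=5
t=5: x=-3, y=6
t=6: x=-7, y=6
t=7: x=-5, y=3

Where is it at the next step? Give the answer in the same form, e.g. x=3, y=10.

x=-8, y=4

The moves between consecutive positions are (+2, -3), (-3, +1), (-4, +0), (+2, -3), (-3, +1), (-4, +0), (+2, -3); they repeat the 3-cycle [(+2, -3), (-3, +1), (-4, +0)].
step 8: apply (-3, +1) → x=-8, y=4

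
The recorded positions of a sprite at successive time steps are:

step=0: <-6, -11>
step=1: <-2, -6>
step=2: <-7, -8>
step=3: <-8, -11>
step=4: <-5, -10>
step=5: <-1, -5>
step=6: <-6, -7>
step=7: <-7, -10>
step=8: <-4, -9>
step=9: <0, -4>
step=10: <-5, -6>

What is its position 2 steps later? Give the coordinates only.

<-3, -8>

Step-to-step displacements: <+4, +5>, <-5, -2>, <-1, -3>, <+3, +1>, <+4, +5>, <-5, -2>, <-1, -3>, <+3, +1>, <+4, +5>, <-5, -2> — a repeating cycle of length 4.
step 11: apply <-1, -3> → <-6, -9>
step 12: apply <+3, +1> → <-3, -8>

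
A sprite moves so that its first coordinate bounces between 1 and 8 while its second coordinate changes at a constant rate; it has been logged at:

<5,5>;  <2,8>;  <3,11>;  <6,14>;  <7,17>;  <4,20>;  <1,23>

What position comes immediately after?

<4,26>

The first coordinate reflects between 1 and 8, moving 3 per step.
  step 7: 1 → 4
The second coordinate changes by +3 each step: at step 7 it is 26.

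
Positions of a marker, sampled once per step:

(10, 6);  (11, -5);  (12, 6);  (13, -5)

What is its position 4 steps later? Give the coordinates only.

(17, -5)

The first coordinate changes by +1 each step, so at step 7 it is 10 + 7·(1) = 17.
The second coordinate repeats the cycle [6, -5] with period 2; step 7 mod 2 = 1, giving -5.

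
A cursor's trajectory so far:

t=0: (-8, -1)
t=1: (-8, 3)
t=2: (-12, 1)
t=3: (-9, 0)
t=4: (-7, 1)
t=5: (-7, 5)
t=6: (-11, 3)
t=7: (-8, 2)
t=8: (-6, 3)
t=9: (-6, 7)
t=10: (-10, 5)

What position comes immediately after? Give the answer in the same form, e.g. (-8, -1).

(-7, 4)

Step-to-step displacements: (+0, +4), (-4, -2), (+3, -1), (+2, +1), (+0, +4), (-4, -2), (+3, -1), (+2, +1), (+0, +4), (-4, -2) — a repeating cycle of length 4.
step 11: apply (+3, -1) → (-7, 4)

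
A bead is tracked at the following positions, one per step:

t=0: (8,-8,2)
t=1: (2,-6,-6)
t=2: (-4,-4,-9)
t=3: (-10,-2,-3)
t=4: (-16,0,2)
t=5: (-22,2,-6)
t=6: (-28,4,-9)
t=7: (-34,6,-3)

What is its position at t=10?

(-52,12,-9)

The first coordinate changes by -6 each step, so at step 10 it is 8 + 10·(-6) = -52.
The second coordinate changes by +2 each step, so at step 10 it is -8 + 10·(2) = 12.
The third coordinate repeats the cycle [2, -6, -9, -3] with period 4; step 10 mod 4 = 2, giving -9.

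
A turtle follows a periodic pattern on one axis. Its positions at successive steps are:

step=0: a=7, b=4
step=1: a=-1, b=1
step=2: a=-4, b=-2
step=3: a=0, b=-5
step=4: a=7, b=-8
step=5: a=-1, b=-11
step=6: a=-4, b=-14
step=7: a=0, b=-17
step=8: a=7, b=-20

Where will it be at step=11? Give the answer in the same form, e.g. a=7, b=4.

A: cycles through 7, -1, -4, 0 every 4 steps. Step 11 lands at position 3 of the cycle → 0.
B: linear, -3 per step → -29 at step 11.

a=0, b=-29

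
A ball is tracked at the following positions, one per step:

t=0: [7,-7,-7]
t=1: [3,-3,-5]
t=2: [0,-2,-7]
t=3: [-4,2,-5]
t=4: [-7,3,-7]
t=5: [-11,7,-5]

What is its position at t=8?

Differencing gives [-4,+4,+2], [-3,+1,-2], [-4,+4,+2], [-3,+1,-2], [-4,+4,+2]. This is the pattern [-4,+4,+2], [-3,+1,-2] repeated.
step 6: apply [-3,+1,-2] → [-14,8,-7]
step 7: apply [-4,+4,+2] → [-18,12,-5]
step 8: apply [-3,+1,-2] → [-21,13,-7]

[-21,13,-7]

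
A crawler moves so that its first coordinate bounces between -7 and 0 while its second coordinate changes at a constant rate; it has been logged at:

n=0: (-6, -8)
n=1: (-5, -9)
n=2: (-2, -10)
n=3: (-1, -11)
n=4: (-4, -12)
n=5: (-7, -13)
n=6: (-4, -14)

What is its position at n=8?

(-2, -16)

The first coordinate travels 3 per step and bounces off the walls at -7 and 0.
  step 7: -4 → -1
  step 8: -1 → -2
The second coordinate changes by -1 each step: at step 8 it is -16.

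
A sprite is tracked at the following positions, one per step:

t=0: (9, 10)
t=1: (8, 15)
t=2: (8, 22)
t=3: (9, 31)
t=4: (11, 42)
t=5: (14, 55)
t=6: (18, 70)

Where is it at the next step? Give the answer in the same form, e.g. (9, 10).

Successive displacements: (-1, +5), (+0, +7), (+1, +9), (+2, +11), (+3, +13), (+4, +15) — each changes by (+1, +2).
step 7: (18, 70) + (+5, +17) → (23, 87)

(23, 87)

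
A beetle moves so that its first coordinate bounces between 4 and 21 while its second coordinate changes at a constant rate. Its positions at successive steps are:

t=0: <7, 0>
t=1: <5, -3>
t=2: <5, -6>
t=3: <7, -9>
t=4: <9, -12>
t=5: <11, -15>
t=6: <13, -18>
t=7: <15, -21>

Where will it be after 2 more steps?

The first coordinate reflects between 4 and 21, moving 2 per step.
  step 8: 15 → 17
  step 9: 17 → 19
The second coordinate changes by -3 each step: at step 9 it is -27.

<19, -27>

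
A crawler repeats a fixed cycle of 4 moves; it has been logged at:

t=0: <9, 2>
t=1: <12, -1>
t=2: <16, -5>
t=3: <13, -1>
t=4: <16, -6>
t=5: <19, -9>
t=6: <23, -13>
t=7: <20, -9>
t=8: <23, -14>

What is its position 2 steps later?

<30, -21>

Step-to-step displacements: <+3, -3>, <+4, -4>, <-3, +4>, <+3, -5>, <+3, -3>, <+4, -4>, <-3, +4>, <+3, -5> — a repeating cycle of length 4.
step 9: apply <+3, -3> → <26, -17>
step 10: apply <+4, -4> → <30, -21>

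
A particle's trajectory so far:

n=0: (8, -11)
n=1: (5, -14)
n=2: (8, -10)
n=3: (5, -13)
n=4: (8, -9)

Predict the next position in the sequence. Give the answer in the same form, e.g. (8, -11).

(5, -12)

Step-to-step displacements: (-3, -3), (+3, +4), (-3, -3), (+3, +4) — a repeating cycle of length 2.
step 5: apply (-3, -3) → (5, -12)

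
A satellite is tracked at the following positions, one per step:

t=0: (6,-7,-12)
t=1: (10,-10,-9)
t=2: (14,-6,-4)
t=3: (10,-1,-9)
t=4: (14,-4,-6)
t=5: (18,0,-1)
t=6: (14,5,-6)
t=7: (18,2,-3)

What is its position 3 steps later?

Differencing gives (+4,-3,+3), (+4,+4,+5), (-4,+5,-5), (+4,-3,+3), (+4,+4,+5), (-4,+5,-5), (+4,-3,+3). This is the pattern (+4,-3,+3), (+4,+4,+5), (-4,+5,-5) repeated.
step 8: apply (+4,+4,+5) → (22,6,2)
step 9: apply (-4,+5,-5) → (18,11,-3)
step 10: apply (+4,-3,+3) → (22,8,0)

(22,8,0)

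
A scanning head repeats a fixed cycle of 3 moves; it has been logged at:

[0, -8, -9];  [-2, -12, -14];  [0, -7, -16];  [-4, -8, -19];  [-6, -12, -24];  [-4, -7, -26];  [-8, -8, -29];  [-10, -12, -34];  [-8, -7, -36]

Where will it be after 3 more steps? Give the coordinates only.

[-12, -7, -46]

The moves between consecutive positions are [-2, -4, -5], [+2, +5, -2], [-4, -1, -3], [-2, -4, -5], [+2, +5, -2], [-4, -1, -3], [-2, -4, -5], [+2, +5, -2]; they repeat the 3-cycle [[-2, -4, -5], [+2, +5, -2], [-4, -1, -3]].
step 9: apply [-4, -1, -3] → [-12, -8, -39]
step 10: apply [-2, -4, -5] → [-14, -12, -44]
step 11: apply [+2, +5, -2] → [-12, -7, -46]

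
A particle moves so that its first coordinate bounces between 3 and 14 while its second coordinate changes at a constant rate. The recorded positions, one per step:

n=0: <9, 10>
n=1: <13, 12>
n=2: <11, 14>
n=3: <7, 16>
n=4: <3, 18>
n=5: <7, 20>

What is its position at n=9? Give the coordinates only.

<5, 28>

The first coordinate travels 4 per step and bounces off the walls at 3 and 14.
  step 6: 7 → 11
  step 7: 11 → 13
  step 8: 13 → 9
  step 9: 9 → 5
The second coordinate changes by +2 each step: at step 9 it is 28.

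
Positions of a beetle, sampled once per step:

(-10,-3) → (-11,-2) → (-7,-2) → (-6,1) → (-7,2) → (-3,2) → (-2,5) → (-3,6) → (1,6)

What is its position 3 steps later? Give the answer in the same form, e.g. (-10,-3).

Step-to-step displacements: (-1,+1), (+4,+0), (+1,+3), (-1,+1), (+4,+0), (+1,+3), (-1,+1), (+4,+0) — a repeating cycle of length 3.
step 9: apply (+1,+3) → (2,9)
step 10: apply (-1,+1) → (1,10)
step 11: apply (+4,+0) → (5,10)

(5,10)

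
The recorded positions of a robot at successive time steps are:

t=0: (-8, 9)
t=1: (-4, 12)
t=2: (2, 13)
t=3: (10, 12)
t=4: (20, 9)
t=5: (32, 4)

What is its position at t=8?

(80, -23)

Successive displacements: (+4, +3), (+6, +1), (+8, -1), (+10, -3), (+12, -5) — each changes by (+2, -2).
step 6: (32, 4) + (+14, -7) → (46, -3)
step 7: (46, -3) + (+16, -9) → (62, -12)
step 8: (62, -12) + (+18, -11) → (80, -23)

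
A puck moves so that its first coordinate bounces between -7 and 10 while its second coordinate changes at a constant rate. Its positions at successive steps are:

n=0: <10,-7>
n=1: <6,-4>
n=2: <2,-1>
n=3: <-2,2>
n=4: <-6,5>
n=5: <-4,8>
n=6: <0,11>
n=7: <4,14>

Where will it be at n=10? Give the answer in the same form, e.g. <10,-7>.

The first coordinate travels 4 per step and bounces off the walls at -7 and 10.
  step 8: 4 → 8
  step 9: 8 → 8
  step 10: 8 → 4
The second coordinate changes by +3 each step: at step 10 it is 23.

<4,23>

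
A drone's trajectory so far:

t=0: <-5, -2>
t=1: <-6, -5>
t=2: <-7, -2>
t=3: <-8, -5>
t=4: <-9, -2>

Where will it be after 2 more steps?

<-11, -2>

First: linear, -1 per step → -11 at step 6.
Second: cycles through -2, -5 every 2 steps. Step 6 lands at position 0 of the cycle → -2.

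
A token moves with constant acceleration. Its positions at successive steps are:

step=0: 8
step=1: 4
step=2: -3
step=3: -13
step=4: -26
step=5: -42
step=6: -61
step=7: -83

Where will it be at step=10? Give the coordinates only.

-167

Successive displacements: -4, -7, -10, -13, -16, -19, -22 — each changes by -3.
step 8: -83 − 25 → -108
step 9: -108 − 28 → -136
step 10: -136 − 31 → -167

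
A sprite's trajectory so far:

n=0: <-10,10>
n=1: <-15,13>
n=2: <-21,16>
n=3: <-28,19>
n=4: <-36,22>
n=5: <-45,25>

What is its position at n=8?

<-78,34>

Taking differences between consecutive positions: <-5,+3>, <-6,+3>, <-7,+3>, <-8,+3>, <-9,+3>. These grow by <-1,+0> each step.
step 6: <-45,25> + <-10,+3> → <-55,28>
step 7: <-55,28> + <-11,+3> → <-66,31>
step 8: <-66,31> + <-12,+3> → <-78,34>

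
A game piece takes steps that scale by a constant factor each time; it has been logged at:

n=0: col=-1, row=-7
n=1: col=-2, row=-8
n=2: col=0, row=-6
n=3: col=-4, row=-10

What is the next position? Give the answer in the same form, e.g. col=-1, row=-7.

col=4, row=-2

Consecutive displacements (-1,-1), (+2,+2), (-4,-4) scale by a factor of -2 each step.
step 4: col=-4, row=-10 + (+8,+8) → col=4, row=-2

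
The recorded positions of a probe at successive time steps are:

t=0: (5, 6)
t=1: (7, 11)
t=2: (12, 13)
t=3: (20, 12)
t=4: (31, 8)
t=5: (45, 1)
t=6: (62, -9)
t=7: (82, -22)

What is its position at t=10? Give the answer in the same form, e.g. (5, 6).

Successive displacements: (+2, +5), (+5, +2), (+8, -1), (+11, -4), (+14, -7), (+17, -10), (+20, -13) — each changes by (+3, -3).
step 8: (82, -22) + (+23, -16) → (105, -38)
step 9: (105, -38) + (+26, -19) → (131, -57)
step 10: (131, -57) + (+29, -22) → (160, -79)

(160, -79)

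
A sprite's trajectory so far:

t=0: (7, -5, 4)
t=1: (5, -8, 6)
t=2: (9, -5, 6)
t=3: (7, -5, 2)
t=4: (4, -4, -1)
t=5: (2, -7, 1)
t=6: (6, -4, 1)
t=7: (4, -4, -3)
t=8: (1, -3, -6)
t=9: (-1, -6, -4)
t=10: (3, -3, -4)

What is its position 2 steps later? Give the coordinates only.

The moves between consecutive positions are (-2, -3, +2), (+4, +3, +0), (-2, +0, -4), (-3, +1, -3), (-2, -3, +2), (+4, +3, +0), (-2, +0, -4), (-3, +1, -3), (-2, -3, +2), (+4, +3, +0); they repeat the 4-cycle [(-2, -3, +2), (+4, +3, +0), (-2, +0, -4), (-3, +1, -3)].
step 11: apply (-2, +0, -4) → (1, -3, -8)
step 12: apply (-3, +1, -3) → (-2, -2, -11)

(-2, -2, -11)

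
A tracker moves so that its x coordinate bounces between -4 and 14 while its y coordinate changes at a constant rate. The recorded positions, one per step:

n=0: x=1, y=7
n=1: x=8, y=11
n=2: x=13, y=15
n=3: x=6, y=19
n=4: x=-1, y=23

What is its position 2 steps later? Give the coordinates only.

x=7, y=31

The x coordinate travels 7 per step and bounces off the walls at -4 and 14.
  step 5: -1 → 0
  step 6: 0 → 7
The y coordinate changes by +4 each step: at step 6 it is 31.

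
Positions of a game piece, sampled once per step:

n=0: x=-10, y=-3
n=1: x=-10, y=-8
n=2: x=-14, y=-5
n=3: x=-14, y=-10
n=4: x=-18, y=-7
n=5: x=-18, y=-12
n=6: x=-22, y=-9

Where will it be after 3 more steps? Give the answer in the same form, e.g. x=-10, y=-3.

Step-to-step displacements: (+0, -5), (-4, +3), (+0, -5), (-4, +3), (+0, -5), (-4, +3) — a repeating cycle of length 2.
step 7: apply (+0, -5) → x=-22, y=-14
step 8: apply (-4, +3) → x=-26, y=-11
step 9: apply (+0, -5) → x=-26, y=-16

x=-26, y=-16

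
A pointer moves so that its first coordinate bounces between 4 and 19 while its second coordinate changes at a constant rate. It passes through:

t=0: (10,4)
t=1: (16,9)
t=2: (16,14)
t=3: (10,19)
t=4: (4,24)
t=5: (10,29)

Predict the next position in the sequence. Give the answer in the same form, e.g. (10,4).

(16,34)

The first coordinate reflects between 4 and 19, moving 6 per step.
  step 6: 10 → 16
The second coordinate changes by +5 each step: at step 6 it is 34.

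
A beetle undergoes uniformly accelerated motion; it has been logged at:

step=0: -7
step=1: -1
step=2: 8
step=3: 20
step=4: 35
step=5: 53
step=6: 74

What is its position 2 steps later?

Successive displacements: +6, +9, +12, +15, +18, +21 — each changes by +3.
step 7: 74 + 24 → 98
step 8: 98 + 27 → 125

125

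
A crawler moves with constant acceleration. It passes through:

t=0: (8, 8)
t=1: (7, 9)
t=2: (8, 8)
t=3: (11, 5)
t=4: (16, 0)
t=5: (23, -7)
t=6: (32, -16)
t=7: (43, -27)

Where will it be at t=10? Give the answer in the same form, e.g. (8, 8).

(88, -72)

Successive displacements: (-1, +1), (+1, -1), (+3, -3), (+5, -5), (+7, -7), (+9, -9), (+11, -11) — each changes by (+2, -2).
step 8: (43, -27) + (+13, -13) → (56, -40)
step 9: (56, -40) + (+15, -15) → (71, -55)
step 10: (71, -55) + (+17, -17) → (88, -72)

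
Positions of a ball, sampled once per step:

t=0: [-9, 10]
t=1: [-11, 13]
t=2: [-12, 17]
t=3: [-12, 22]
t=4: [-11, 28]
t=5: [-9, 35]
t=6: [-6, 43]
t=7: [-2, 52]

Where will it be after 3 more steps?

[16, 85]

First differences are [-2, +3], [-1, +4], [+0, +5], [+1, +6], [+2, +7], [+3, +8], [+4, +9]; their common second difference is [+1, +1] (constant acceleration).
step 8: [-2, 52] + [+5, +10] → [3, 62]
step 9: [3, 62] + [+6, +11] → [9, 73]
step 10: [9, 73] + [+7, +12] → [16, 85]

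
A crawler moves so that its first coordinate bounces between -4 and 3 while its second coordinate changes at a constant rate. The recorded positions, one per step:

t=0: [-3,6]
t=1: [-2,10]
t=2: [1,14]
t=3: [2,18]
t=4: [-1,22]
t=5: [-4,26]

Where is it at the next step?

The first coordinate reflects between -4 and 3, moving 3 per step.
  step 6: -4 → -1
The second coordinate changes by +4 each step: at step 6 it is 30.

[-1,30]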